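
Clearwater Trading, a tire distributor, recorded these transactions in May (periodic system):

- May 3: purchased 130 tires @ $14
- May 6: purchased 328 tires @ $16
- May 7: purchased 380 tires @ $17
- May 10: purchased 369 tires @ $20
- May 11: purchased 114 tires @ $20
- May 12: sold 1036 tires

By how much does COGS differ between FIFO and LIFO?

$1,400

FIFO COGS: 130 @ $14 + 328 @ $16 + 380 @ $17 + 198 @ $20 = $17,488
LIFO COGS: 114 @ $20 + 369 @ $20 + 380 @ $17 + 173 @ $16 = $18,888
Difference = |$17,488 − $18,888| = $1,400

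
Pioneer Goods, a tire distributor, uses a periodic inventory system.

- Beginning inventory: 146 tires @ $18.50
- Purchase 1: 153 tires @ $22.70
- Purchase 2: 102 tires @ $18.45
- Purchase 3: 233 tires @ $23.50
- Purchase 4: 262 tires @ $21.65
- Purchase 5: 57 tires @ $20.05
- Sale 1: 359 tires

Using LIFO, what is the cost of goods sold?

COGS = $7,755.15

Sale 1 (359) [LIFO — newest first]: 57 @ $20.05 + 262 @ $21.65 + 40 @ $23.50 = $7,755.15
Ending inventory: 146 @ $18.50 + 153 @ $22.70 + 102 @ $18.45 + 193 @ $23.50 = $12,591.50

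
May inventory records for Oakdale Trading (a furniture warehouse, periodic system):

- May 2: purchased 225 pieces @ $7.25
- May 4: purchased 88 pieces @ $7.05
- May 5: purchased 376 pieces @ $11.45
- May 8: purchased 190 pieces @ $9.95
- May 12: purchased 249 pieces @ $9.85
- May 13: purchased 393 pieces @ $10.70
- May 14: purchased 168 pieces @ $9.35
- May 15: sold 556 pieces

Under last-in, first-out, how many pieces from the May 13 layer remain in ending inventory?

May 15, 556 sold [LIFO — newest first]: 168 @ $9.35 + 388 @ $10.70 = $5,722.40
Ending inventory: 225 @ $7.25 + 88 @ $7.05 + 376 @ $11.45 + 190 @ $9.95 + 249 @ $9.85 + 5 @ $10.70 = $10,953.50

5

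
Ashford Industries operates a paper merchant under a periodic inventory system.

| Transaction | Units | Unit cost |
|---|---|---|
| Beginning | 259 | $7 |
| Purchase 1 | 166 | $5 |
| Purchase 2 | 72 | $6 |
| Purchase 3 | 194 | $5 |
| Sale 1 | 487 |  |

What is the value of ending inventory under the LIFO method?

Ending inventory = $1,428

Sale 1 (487) [LIFO — newest first]: 194 @ $5 + 72 @ $6 + 166 @ $5 + 55 @ $7 = $2,617
Ending inventory: 204 @ $7 = $1,428
Check: goods available $4,045 = COGS $2,617 + ending $1,428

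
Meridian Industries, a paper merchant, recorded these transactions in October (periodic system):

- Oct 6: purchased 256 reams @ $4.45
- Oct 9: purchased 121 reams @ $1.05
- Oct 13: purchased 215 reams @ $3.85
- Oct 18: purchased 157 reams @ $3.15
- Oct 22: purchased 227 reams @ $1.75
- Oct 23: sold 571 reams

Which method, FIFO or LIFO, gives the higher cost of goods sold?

FIFO COGS: 256 @ $4.45 + 121 @ $1.05 + 194 @ $3.85 = $2,013.15
LIFO COGS: 227 @ $1.75 + 157 @ $3.15 + 187 @ $3.85 = $1,611.75

FIFO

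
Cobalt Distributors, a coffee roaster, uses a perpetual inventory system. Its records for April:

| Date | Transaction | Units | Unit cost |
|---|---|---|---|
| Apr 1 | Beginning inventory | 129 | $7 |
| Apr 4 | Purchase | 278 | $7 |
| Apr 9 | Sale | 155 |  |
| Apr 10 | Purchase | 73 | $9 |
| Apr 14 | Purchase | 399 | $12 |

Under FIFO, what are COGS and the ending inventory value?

COGS = $1,085; ending inventory = $7,209

Apr 9, 155 sold [FIFO — oldest first]: 129 @ $7 + 26 @ $7 = $1,085
Ending inventory: 252 @ $7 + 73 @ $9 + 399 @ $12 = $7,209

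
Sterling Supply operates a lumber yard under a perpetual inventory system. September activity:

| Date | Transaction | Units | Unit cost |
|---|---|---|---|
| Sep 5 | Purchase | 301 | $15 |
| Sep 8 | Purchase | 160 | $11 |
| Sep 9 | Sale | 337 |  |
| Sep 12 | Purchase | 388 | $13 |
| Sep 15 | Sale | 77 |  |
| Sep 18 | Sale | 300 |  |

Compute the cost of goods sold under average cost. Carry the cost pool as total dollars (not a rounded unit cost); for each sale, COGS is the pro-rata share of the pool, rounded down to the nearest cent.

COGS = $9,543.99

After Sep 5: 301 on hand, pool $4,515.00 (≈ $15.0000 each)
After Sep 8: 461 on hand, pool $6,275.00 (≈ $13.6117 each)
Sep 9, sell 337: 337/461 × $6,275.00 → $4,587.14
After Sep 12: 512 on hand, pool $6,731.86 (≈ $13.1482 each)
Sep 15, sell 77: 77/512 × $6,731.86 → $1,012.40
Sep 18, sell 300: 300/435 × $5,719.46 → $3,944.45
Total COGS = $4,587.14 + $1,012.40 + $3,944.45 = $9,543.99
Ending inventory (cost pool remaining) = $1,775.01
Check: goods available $11,319.00 = COGS $9,543.99 + ending $1,775.01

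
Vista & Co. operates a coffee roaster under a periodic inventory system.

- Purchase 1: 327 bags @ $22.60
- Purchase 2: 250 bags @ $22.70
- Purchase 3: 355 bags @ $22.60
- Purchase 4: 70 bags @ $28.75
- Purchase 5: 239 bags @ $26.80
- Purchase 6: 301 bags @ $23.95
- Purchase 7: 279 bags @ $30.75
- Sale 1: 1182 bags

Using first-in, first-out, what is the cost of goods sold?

Sale 1 (1182) [FIFO — oldest first]: 327 @ $22.60 + 250 @ $22.70 + 355 @ $22.60 + 70 @ $28.75 + 180 @ $26.80 = $27,924.70
Ending inventory: 59 @ $26.80 + 301 @ $23.95 + 279 @ $30.75 = $17,369.40

COGS = $27,924.70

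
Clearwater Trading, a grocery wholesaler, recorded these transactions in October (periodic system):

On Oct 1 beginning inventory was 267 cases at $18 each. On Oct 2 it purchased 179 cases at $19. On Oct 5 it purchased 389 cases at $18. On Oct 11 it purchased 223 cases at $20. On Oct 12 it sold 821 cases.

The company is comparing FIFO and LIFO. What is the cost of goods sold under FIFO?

COGS = $14,957

FIFO COGS: 267 @ $18 + 179 @ $19 + 375 @ $18 = $14,957
LIFO COGS: 223 @ $20 + 389 @ $18 + 179 @ $19 + 30 @ $18 = $15,403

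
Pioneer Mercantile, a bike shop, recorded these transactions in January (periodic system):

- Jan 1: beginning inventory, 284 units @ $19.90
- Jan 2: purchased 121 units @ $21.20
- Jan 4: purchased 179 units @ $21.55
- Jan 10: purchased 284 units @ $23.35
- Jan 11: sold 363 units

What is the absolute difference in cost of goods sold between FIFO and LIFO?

FIFO COGS: 284 @ $19.90 + 79 @ $21.20 = $7,326.40
LIFO COGS: 284 @ $23.35 + 79 @ $21.55 = $8,333.85
Difference = |$7,326.40 − $8,333.85| = $1,007.45

$1,007.45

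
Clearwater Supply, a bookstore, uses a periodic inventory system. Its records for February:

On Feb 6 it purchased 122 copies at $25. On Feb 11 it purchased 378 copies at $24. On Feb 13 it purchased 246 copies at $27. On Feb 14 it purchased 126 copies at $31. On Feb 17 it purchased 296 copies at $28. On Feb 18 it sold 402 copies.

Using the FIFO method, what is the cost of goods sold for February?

COGS = $9,770

Feb 18, 402 sold [FIFO — oldest first]: 122 @ $25 + 280 @ $24 = $9,770
Ending inventory: 98 @ $24 + 246 @ $27 + 126 @ $31 + 296 @ $28 = $21,188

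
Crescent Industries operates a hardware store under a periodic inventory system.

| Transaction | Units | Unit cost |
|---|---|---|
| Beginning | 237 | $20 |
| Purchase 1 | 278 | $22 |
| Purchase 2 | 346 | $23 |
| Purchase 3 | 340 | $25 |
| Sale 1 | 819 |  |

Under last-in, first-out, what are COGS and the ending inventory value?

COGS = $19,384; ending inventory = $7,930

Sale 1 (819) [LIFO — newest first]: 340 @ $25 + 346 @ $23 + 133 @ $22 = $19,384
Ending inventory: 237 @ $20 + 145 @ $22 = $7,930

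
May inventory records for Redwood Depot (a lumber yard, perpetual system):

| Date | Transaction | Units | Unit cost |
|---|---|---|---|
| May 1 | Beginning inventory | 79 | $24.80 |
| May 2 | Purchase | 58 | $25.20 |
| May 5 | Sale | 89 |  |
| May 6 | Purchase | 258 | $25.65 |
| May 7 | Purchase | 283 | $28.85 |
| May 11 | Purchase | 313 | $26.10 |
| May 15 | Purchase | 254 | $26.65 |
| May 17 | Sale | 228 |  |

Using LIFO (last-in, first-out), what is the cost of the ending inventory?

May 5, 89 sold [LIFO — newest first]: 58 @ $25.20 + 31 @ $24.80 = $2,230.40
May 17, 228 sold [LIFO — newest first]: 228 @ $26.65 = $6,076.20
Total COGS = $2,230.40 + $6,076.20 = $8,306.60
Ending inventory: 48 @ $24.80 + 258 @ $25.65 + 283 @ $28.85 + 313 @ $26.10 + 26 @ $26.65 = $24,834.85

Ending inventory = $24,834.85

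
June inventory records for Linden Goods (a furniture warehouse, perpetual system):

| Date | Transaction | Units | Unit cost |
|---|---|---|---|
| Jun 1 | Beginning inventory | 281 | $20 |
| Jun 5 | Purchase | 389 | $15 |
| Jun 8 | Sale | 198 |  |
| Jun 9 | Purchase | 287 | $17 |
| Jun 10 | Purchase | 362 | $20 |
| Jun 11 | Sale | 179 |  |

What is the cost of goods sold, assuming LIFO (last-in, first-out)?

Jun 8, 198 sold [LIFO — newest first]: 198 @ $15 = $2,970
Jun 11, 179 sold [LIFO — newest first]: 179 @ $20 = $3,580
Total COGS = $2,970 + $3,580 = $6,550
Ending inventory: 281 @ $20 + 191 @ $15 + 287 @ $17 + 183 @ $20 = $17,024

COGS = $6,550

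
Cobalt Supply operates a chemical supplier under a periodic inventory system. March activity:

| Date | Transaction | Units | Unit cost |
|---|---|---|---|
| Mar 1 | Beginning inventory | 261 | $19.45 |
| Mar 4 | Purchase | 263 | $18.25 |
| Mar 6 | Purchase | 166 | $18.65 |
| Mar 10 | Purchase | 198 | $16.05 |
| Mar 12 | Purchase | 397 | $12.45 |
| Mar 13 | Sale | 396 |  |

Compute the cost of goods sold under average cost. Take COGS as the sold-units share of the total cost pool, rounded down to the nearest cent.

COGS = $6,500.14

Mar 13, sell 396: 396/1285 × $21,092.65 → $6,500.14
Ending inventory (cost pool remaining) = $14,592.51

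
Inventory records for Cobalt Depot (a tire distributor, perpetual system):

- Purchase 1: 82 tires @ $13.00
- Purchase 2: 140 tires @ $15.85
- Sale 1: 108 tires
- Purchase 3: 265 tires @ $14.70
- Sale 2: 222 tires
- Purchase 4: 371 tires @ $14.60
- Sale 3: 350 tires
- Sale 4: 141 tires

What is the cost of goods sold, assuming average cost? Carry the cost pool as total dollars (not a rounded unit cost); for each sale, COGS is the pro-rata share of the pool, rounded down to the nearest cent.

COGS = $12,055.47

After Purchase 1: 82 on hand, pool $1,066.00 (≈ $13.0000 each)
After Purchase 2: 222 on hand, pool $3,285.00 (≈ $14.7973 each)
Sale 1, sell 108: 108/222 × $3,285.00 → $1,598.10
After Purchase 3: 379 on hand, pool $5,582.40 (≈ $14.7293 each)
Sale 2, sell 222: 222/379 × $5,582.40 → $3,269.90
After Purchase 4: 528 on hand, pool $7,729.10 (≈ $14.6384 each)
Sale 3, sell 350: 350/528 × $7,729.10 → $5,123.45
Sale 4, sell 141: 141/178 × $2,605.65 → $2,064.02
Total COGS = $1,598.10 + $3,269.90 + $5,123.45 + $2,064.02 = $12,055.47
Ending inventory (cost pool remaining) = $541.63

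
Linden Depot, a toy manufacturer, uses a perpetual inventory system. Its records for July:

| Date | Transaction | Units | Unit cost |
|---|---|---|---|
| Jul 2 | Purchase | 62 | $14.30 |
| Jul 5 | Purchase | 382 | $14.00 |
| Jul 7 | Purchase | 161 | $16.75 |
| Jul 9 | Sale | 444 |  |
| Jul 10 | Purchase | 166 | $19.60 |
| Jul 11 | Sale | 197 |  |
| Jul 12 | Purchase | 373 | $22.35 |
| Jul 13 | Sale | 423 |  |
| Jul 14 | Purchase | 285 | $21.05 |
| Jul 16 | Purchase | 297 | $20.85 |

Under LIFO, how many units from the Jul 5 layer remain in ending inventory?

Jul 9, 444 sold [LIFO — newest first]: 161 @ $16.75 + 283 @ $14.00 = $6,658.75
Jul 11, 197 sold [LIFO — newest first]: 166 @ $19.60 + 31 @ $14.00 = $3,687.60
Jul 13, 423 sold [LIFO — newest first]: 373 @ $22.35 + 50 @ $14.00 = $9,036.55
Total COGS = $6,658.75 + $3,687.60 + $9,036.55 = $19,382.90
Ending inventory: 62 @ $14.30 + 18 @ $14.00 + 285 @ $21.05 + 297 @ $20.85 = $13,330.30

18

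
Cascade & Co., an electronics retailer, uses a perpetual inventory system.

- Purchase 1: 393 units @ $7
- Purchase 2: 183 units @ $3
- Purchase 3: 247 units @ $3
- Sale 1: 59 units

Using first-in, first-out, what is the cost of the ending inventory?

Sale 1 (59) [FIFO — oldest first]: 59 @ $7 = $413
Ending inventory: 334 @ $7 + 183 @ $3 + 247 @ $3 = $3,628
Check: goods available $4,041 = COGS $413 + ending $3,628

Ending inventory = $3,628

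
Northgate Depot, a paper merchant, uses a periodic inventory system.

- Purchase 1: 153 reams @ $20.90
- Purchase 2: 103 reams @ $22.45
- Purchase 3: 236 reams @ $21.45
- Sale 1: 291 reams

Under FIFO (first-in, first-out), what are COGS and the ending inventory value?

Sale 1 (291) [FIFO — oldest first]: 153 @ $20.90 + 103 @ $22.45 + 35 @ $21.45 = $6,260.80
Ending inventory: 201 @ $21.45 = $4,311.45
Check: goods available $10,572.25 = COGS $6,260.80 + ending $4,311.45

COGS = $6,260.80; ending inventory = $4,311.45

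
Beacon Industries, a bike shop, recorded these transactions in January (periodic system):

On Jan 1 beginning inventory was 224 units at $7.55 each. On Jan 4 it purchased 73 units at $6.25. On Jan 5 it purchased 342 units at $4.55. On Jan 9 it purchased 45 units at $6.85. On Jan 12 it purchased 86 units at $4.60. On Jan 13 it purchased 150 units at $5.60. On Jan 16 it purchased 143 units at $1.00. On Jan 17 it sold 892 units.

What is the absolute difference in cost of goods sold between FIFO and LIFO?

FIFO COGS: 224 @ $7.55 + 73 @ $6.25 + 342 @ $4.55 + 45 @ $6.85 + 86 @ $4.60 + 122 @ $5.60 = $5,090.60
LIFO COGS: 143 @ $1.00 + 150 @ $5.60 + 86 @ $4.60 + 45 @ $6.85 + 342 @ $4.55 + 73 @ $6.25 + 53 @ $7.55 = $4,099.35
Difference = |$5,090.60 − $4,099.35| = $991.25

$991.25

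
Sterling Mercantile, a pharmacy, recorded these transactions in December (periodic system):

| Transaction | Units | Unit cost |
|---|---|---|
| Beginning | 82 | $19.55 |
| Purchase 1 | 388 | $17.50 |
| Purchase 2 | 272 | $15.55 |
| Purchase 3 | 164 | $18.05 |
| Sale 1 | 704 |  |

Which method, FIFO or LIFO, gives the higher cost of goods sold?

FIFO

FIFO COGS: 82 @ $19.55 + 388 @ $17.50 + 234 @ $15.55 = $12,031.80
LIFO COGS: 164 @ $18.05 + 272 @ $15.55 + 268 @ $17.50 = $11,879.80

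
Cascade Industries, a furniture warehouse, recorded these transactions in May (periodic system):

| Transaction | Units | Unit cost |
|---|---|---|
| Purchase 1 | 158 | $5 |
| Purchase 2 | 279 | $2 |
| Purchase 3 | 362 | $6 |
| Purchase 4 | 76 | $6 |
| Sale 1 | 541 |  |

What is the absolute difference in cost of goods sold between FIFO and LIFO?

$862

FIFO COGS: 158 @ $5 + 279 @ $2 + 104 @ $6 = $1,972
LIFO COGS: 76 @ $6 + 362 @ $6 + 103 @ $2 = $2,834
Difference = |$1,972 − $2,834| = $862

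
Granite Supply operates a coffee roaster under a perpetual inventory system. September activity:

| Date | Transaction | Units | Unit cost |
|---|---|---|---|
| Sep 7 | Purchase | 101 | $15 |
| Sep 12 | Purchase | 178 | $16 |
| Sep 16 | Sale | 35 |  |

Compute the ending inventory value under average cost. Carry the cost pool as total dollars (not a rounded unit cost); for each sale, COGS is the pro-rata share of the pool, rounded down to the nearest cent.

After Sep 7: 101 on hand, pool $1,515.00 (≈ $15.0000 each)
After Sep 12: 279 on hand, pool $4,363.00 (≈ $15.6380 each)
Sep 16, sell 35: 35/279 × $4,363.00 → $547.32
Ending inventory (cost pool remaining) = $3,815.68

Ending inventory = $3,815.68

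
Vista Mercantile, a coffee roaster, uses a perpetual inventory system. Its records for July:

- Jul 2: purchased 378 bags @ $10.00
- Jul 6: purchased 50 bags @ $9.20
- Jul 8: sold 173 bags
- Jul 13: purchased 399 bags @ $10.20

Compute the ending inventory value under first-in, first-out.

Jul 8, 173 sold [FIFO — oldest first]: 173 @ $10.00 = $1,730.00
Ending inventory: 205 @ $10.00 + 50 @ $9.20 + 399 @ $10.20 = $6,579.80

Ending inventory = $6,579.80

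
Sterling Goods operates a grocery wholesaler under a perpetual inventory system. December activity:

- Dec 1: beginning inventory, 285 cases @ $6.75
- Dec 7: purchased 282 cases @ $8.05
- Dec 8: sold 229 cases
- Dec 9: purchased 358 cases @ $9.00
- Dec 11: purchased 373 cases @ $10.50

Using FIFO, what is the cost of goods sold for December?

Dec 8, 229 sold [FIFO — oldest first]: 229 @ $6.75 = $1,545.75
Ending inventory: 56 @ $6.75 + 282 @ $8.05 + 358 @ $9.00 + 373 @ $10.50 = $9,786.60

COGS = $1,545.75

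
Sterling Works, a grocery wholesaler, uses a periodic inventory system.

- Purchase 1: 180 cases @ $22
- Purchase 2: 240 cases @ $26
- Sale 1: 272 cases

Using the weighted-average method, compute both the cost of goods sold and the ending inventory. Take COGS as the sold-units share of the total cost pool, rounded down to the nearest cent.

COGS = $6,605.71; ending inventory = $3,594.29

Sale 1, sell 272: 272/420 × $10,200.00 → $6,605.71
Ending inventory (cost pool remaining) = $3,594.29
Check: goods available $10,200.00 = COGS $6,605.71 + ending $3,594.29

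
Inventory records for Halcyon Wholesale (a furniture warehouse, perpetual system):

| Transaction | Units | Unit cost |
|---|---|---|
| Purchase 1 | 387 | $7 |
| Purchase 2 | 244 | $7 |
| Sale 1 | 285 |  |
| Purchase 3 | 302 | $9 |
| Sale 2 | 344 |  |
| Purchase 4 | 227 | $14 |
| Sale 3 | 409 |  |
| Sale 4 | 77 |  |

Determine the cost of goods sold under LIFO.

Sale 1 (285) [LIFO — newest first]: 244 @ $7 + 41 @ $7 = $1,995
Sale 2 (344) [LIFO — newest first]: 302 @ $9 + 42 @ $7 = $3,012
Sale 3 (409) [LIFO — newest first]: 227 @ $14 + 182 @ $7 = $4,452
Sale 4 (77) [LIFO — newest first]: 77 @ $7 = $539
Total COGS = $1,995 + $3,012 + $4,452 + $539 = $9,998
Ending inventory: 45 @ $7 = $315

COGS = $9,998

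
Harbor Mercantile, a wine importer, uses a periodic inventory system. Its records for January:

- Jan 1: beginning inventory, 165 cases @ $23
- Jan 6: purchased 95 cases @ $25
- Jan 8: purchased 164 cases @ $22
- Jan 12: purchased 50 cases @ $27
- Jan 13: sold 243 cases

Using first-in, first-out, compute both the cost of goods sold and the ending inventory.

Jan 13, 243 sold [FIFO — oldest first]: 165 @ $23 + 78 @ $25 = $5,745
Ending inventory: 17 @ $25 + 164 @ $22 + 50 @ $27 = $5,383

COGS = $5,745; ending inventory = $5,383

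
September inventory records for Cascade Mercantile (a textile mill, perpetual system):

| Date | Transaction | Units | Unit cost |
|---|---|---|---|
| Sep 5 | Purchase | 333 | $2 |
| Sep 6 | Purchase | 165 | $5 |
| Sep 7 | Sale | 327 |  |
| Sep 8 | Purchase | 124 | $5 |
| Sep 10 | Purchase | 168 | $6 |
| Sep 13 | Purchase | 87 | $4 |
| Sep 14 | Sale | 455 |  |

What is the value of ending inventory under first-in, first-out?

Ending inventory = $396

Sep 7, 327 sold [FIFO — oldest first]: 327 @ $2 = $654
Sep 14, 455 sold [FIFO — oldest first]: 6 @ $2 + 165 @ $5 + 124 @ $5 + 160 @ $6 = $2,417
Total COGS = $654 + $2,417 = $3,071
Ending inventory: 8 @ $6 + 87 @ $4 = $396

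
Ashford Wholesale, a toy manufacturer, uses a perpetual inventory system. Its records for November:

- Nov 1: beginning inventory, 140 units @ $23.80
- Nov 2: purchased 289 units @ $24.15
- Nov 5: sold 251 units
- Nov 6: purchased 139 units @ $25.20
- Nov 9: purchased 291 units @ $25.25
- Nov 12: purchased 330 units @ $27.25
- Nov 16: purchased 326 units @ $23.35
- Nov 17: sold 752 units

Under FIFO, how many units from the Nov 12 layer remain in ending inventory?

Nov 5, 251 sold [FIFO — oldest first]: 140 @ $23.80 + 111 @ $24.15 = $6,012.65
Nov 17, 752 sold [FIFO — oldest first]: 178 @ $24.15 + 139 @ $25.20 + 291 @ $25.25 + 144 @ $27.25 = $19,073.25
Total COGS = $6,012.65 + $19,073.25 = $25,085.90
Ending inventory: 186 @ $27.25 + 326 @ $23.35 = $12,680.60
Check: goods available $37,766.50 = COGS $25,085.90 + ending $12,680.60

186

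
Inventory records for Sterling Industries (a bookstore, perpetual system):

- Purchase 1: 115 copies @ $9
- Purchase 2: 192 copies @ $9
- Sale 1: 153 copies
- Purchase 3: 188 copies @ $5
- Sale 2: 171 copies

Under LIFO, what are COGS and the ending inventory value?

COGS = $2,232; ending inventory = $1,471

Sale 1 (153) [LIFO — newest first]: 153 @ $9 = $1,377
Sale 2 (171) [LIFO — newest first]: 171 @ $5 = $855
Total COGS = $1,377 + $855 = $2,232
Ending inventory: 115 @ $9 + 39 @ $9 + 17 @ $5 = $1,471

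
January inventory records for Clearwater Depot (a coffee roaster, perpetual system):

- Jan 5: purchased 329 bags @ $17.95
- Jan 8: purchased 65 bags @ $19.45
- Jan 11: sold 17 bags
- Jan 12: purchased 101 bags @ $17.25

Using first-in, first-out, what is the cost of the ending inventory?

Jan 11, 17 sold [FIFO — oldest first]: 17 @ $17.95 = $305.15
Ending inventory: 312 @ $17.95 + 65 @ $19.45 + 101 @ $17.25 = $8,606.90

Ending inventory = $8,606.90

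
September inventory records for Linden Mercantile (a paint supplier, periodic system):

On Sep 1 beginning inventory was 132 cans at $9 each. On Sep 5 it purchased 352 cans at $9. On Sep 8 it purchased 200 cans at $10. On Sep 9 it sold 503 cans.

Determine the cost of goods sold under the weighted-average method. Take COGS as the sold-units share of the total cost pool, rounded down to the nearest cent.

COGS = $4,674.07

Sep 9, sell 503: 503/684 × $6,356.00 → $4,674.07
Ending inventory (cost pool remaining) = $1,681.93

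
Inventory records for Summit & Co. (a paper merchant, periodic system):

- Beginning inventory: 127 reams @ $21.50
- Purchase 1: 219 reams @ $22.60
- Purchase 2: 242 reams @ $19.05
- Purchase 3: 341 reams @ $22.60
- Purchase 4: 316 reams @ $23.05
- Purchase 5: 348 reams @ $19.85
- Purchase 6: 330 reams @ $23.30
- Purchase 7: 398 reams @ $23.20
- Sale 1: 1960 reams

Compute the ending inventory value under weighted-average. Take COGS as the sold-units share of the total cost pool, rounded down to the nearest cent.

Ending inventory = $7,949.60

Sale 1, sell 1960: 1960/2321 × $51,110.80 → $43,161.20
Ending inventory (cost pool remaining) = $7,949.60
Check: goods available $51,110.80 = COGS $43,161.20 + ending $7,949.60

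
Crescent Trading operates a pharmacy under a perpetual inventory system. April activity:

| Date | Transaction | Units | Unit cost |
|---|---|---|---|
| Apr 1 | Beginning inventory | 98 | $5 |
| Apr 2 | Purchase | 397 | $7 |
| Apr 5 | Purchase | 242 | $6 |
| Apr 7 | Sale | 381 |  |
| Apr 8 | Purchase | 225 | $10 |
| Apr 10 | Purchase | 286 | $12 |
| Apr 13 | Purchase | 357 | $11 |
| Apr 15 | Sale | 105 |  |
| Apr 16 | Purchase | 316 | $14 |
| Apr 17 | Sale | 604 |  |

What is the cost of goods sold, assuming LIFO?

COGS = $11,208

Apr 7, 381 sold [LIFO — newest first]: 242 @ $6 + 139 @ $7 = $2,425
Apr 15, 105 sold [LIFO — newest first]: 105 @ $11 = $1,155
Apr 17, 604 sold [LIFO — newest first]: 316 @ $14 + 252 @ $11 + 36 @ $12 = $7,628
Total COGS = $2,425 + $1,155 + $7,628 = $11,208
Ending inventory: 98 @ $5 + 258 @ $7 + 225 @ $10 + 250 @ $12 = $7,546
Check: goods available $18,754 = COGS $11,208 + ending $7,546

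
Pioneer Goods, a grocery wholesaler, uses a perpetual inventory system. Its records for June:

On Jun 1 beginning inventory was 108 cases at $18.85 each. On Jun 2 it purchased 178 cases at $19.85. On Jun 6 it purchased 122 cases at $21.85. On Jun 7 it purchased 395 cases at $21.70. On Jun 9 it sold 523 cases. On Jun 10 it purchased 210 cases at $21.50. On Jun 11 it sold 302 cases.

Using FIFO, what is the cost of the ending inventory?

Jun 9, 523 sold [FIFO — oldest first]: 108 @ $18.85 + 178 @ $19.85 + 122 @ $21.85 + 115 @ $21.70 = $10,730.30
Jun 11, 302 sold [FIFO — oldest first]: 280 @ $21.70 + 22 @ $21.50 = $6,549.00
Total COGS = $10,730.30 + $6,549.00 = $17,279.30
Ending inventory: 188 @ $21.50 = $4,042.00

Ending inventory = $4,042.00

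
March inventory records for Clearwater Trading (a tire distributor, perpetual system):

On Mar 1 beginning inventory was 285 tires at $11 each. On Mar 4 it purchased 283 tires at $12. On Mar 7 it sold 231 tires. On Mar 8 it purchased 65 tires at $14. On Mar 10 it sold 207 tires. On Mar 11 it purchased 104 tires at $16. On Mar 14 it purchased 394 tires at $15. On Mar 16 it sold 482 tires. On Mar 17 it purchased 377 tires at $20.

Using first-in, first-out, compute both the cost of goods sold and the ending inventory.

Mar 7, 231 sold [FIFO — oldest first]: 231 @ $11 = $2,541
Mar 10, 207 sold [FIFO — oldest first]: 54 @ $11 + 153 @ $12 = $2,430
Mar 16, 482 sold [FIFO — oldest first]: 130 @ $12 + 65 @ $14 + 104 @ $16 + 183 @ $15 = $6,879
Total COGS = $2,541 + $2,430 + $6,879 = $11,850
Ending inventory: 211 @ $15 + 377 @ $20 = $10,705

COGS = $11,850; ending inventory = $10,705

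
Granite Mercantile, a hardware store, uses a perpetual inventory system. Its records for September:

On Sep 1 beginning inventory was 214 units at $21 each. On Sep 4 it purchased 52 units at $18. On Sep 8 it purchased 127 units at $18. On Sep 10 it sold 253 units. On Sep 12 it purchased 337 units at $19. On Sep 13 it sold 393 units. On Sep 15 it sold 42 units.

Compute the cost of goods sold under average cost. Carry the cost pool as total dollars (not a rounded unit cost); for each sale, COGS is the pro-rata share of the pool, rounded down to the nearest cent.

After Sep 1: 214 on hand, pool $4,494.00 (≈ $21.0000 each)
After Sep 4: 266 on hand, pool $5,430.00 (≈ $20.4135 each)
After Sep 8: 393 on hand, pool $7,716.00 (≈ $19.6336 each)
Sep 10, sell 253: 253/393 × $7,716.00 → $4,967.29
After Sep 12: 477 on hand, pool $9,151.71 (≈ $19.1860 each)
Sep 13, sell 393: 393/477 × $9,151.71 → $7,540.08
Sep 15, sell 42: 42/84 × $1,611.63 → $805.81
Total COGS = $4,967.29 + $7,540.08 + $805.81 = $13,313.18
Ending inventory (cost pool remaining) = $805.82

COGS = $13,313.18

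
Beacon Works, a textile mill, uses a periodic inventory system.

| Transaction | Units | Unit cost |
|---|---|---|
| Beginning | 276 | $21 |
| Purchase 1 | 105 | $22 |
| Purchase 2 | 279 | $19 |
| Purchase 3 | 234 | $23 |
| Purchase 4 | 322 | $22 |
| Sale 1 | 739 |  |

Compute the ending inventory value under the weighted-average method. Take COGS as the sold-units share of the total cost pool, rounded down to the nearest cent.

Ending inventory = $10,149.20

Sale 1, sell 739: 739/1216 × $25,873.00 → $15,723.80
Ending inventory (cost pool remaining) = $10,149.20
Check: goods available $25,873.00 = COGS $15,723.80 + ending $10,149.20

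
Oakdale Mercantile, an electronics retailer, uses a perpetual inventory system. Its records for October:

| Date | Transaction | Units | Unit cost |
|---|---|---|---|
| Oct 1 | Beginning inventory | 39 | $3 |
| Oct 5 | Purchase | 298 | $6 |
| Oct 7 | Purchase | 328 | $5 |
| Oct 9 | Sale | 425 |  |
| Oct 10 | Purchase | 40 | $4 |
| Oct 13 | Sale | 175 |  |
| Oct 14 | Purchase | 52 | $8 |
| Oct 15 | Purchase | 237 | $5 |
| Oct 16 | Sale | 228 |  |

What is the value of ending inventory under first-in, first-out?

Ending inventory = $830

Oct 9, 425 sold [FIFO — oldest first]: 39 @ $3 + 298 @ $6 + 88 @ $5 = $2,345
Oct 13, 175 sold [FIFO — oldest first]: 175 @ $5 = $875
Oct 16, 228 sold [FIFO — oldest first]: 65 @ $5 + 40 @ $4 + 52 @ $8 + 71 @ $5 = $1,256
Total COGS = $2,345 + $875 + $1,256 = $4,476
Ending inventory: 166 @ $5 = $830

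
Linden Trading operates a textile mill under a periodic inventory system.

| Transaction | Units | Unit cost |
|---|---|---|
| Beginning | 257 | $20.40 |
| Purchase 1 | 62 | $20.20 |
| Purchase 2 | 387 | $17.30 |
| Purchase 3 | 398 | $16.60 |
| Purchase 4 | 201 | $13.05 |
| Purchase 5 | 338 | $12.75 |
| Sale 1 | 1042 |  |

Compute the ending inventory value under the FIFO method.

Sale 1 (1042) [FIFO — oldest first]: 257 @ $20.40 + 62 @ $20.20 + 387 @ $17.30 + 336 @ $16.60 = $18,767.90
Ending inventory: 62 @ $16.60 + 201 @ $13.05 + 338 @ $12.75 = $7,961.75

Ending inventory = $7,961.75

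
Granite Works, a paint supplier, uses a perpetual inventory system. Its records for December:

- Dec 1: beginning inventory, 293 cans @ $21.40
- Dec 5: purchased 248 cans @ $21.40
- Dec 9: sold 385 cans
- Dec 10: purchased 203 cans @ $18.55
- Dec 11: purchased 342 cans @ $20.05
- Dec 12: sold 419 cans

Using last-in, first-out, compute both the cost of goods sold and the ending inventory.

COGS = $16,524.45; ending inventory = $5,675.70

Dec 9, 385 sold [LIFO — newest first]: 248 @ $21.40 + 137 @ $21.40 = $8,239.00
Dec 12, 419 sold [LIFO — newest first]: 342 @ $20.05 + 77 @ $18.55 = $8,285.45
Total COGS = $8,239.00 + $8,285.45 = $16,524.45
Ending inventory: 156 @ $21.40 + 126 @ $18.55 = $5,675.70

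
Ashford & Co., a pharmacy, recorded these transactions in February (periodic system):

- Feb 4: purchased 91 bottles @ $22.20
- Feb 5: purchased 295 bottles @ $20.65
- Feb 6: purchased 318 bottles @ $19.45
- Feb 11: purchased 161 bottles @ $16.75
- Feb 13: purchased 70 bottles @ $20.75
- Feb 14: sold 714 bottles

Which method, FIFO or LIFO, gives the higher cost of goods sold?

FIFO COGS: 91 @ $22.20 + 295 @ $20.65 + 318 @ $19.45 + 10 @ $16.75 = $14,464.55
LIFO COGS: 70 @ $20.75 + 161 @ $16.75 + 318 @ $19.45 + 165 @ $20.65 = $13,741.60

FIFO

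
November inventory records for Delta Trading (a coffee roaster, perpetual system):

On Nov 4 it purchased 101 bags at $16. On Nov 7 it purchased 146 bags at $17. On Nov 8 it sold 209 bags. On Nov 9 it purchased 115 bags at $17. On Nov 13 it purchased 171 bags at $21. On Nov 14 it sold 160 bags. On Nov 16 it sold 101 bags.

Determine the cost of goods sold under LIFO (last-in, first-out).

COGS = $8,611

Nov 8, 209 sold [LIFO — newest first]: 146 @ $17 + 63 @ $16 = $3,490
Nov 14, 160 sold [LIFO — newest first]: 160 @ $21 = $3,360
Nov 16, 101 sold [LIFO — newest first]: 11 @ $21 + 90 @ $17 = $1,761
Total COGS = $3,490 + $3,360 + $1,761 = $8,611
Ending inventory: 38 @ $16 + 25 @ $17 = $1,033
Check: goods available $9,644 = COGS $8,611 + ending $1,033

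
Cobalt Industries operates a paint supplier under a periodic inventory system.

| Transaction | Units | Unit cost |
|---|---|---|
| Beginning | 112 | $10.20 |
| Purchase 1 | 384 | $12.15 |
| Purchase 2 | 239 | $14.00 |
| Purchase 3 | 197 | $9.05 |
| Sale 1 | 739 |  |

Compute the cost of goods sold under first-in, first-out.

COGS = $9,190.20

Sale 1 (739) [FIFO — oldest first]: 112 @ $10.20 + 384 @ $12.15 + 239 @ $14.00 + 4 @ $9.05 = $9,190.20
Ending inventory: 193 @ $9.05 = $1,746.65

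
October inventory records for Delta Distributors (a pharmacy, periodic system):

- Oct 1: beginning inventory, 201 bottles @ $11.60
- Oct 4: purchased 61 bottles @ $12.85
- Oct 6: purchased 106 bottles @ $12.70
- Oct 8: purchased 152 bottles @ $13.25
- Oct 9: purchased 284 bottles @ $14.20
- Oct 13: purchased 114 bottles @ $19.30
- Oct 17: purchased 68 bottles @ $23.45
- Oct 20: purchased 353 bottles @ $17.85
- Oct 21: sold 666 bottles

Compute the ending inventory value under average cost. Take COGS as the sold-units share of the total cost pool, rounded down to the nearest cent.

Ending inventory = $10,356.01

Oct 21, sell 666: 666/1339 × $20,604.30 → $10,248.29
Ending inventory (cost pool remaining) = $10,356.01
Check: goods available $20,604.30 = COGS $10,248.29 + ending $10,356.01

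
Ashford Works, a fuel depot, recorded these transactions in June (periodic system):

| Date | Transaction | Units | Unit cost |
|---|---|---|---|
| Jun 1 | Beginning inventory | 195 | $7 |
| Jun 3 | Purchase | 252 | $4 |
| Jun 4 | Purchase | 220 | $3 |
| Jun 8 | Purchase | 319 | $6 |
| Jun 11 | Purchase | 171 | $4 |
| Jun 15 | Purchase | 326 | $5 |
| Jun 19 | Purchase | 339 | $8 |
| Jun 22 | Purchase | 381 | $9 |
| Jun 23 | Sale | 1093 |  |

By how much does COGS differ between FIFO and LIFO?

FIFO COGS: 195 @ $7 + 252 @ $4 + 220 @ $3 + 319 @ $6 + 107 @ $4 = $5,375
LIFO COGS: 381 @ $9 + 339 @ $8 + 326 @ $5 + 47 @ $4 = $7,959
Difference = |$5,375 − $7,959| = $2,584

$2,584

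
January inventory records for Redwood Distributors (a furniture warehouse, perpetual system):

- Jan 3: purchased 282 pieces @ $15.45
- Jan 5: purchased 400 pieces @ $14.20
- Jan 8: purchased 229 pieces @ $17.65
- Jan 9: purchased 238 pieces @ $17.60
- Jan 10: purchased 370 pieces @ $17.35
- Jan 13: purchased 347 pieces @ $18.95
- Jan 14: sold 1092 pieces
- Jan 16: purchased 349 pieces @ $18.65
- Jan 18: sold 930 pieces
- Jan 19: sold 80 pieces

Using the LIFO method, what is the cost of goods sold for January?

Jan 14, 1092 sold [LIFO — newest first]: 347 @ $18.95 + 370 @ $17.35 + 238 @ $17.60 + 137 @ $17.65 = $19,602.00
Jan 18, 930 sold [LIFO — newest first]: 349 @ $18.65 + 92 @ $17.65 + 400 @ $14.20 + 89 @ $15.45 = $15,187.70
Jan 19, 80 sold [LIFO — newest first]: 80 @ $15.45 = $1,236.00
Total COGS = $19,602.00 + $15,187.70 + $1,236.00 = $36,025.70
Ending inventory: 113 @ $15.45 = $1,745.85

COGS = $36,025.70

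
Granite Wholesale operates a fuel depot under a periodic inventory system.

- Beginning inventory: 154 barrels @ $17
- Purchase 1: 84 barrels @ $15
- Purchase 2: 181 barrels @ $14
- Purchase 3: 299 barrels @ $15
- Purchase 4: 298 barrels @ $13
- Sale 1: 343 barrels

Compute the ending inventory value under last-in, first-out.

Ending inventory = $10,222

Sale 1 (343) [LIFO — newest first]: 298 @ $13 + 45 @ $15 = $4,549
Ending inventory: 154 @ $17 + 84 @ $15 + 181 @ $14 + 254 @ $15 = $10,222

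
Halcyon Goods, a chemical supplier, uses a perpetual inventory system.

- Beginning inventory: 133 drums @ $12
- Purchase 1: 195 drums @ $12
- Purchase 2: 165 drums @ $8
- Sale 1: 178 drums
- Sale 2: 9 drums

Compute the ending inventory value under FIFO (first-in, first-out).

Sale 1 (178) [FIFO — oldest first]: 133 @ $12 + 45 @ $12 = $2,136
Sale 2 (9) [FIFO — oldest first]: 9 @ $12 = $108
Total COGS = $2,136 + $108 = $2,244
Ending inventory: 141 @ $12 + 165 @ $8 = $3,012

Ending inventory = $3,012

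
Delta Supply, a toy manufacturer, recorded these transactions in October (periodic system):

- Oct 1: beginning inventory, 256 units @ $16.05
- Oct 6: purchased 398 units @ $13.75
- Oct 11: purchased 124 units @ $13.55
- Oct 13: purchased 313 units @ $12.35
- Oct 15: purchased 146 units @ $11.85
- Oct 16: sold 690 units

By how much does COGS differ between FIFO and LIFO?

FIFO COGS: 256 @ $16.05 + 398 @ $13.75 + 36 @ $13.55 = $10,069.10
LIFO COGS: 146 @ $11.85 + 313 @ $12.35 + 124 @ $13.55 + 107 @ $13.75 = $8,747.10
Difference = |$10,069.10 − $8,747.10| = $1,322.00

$1,322.00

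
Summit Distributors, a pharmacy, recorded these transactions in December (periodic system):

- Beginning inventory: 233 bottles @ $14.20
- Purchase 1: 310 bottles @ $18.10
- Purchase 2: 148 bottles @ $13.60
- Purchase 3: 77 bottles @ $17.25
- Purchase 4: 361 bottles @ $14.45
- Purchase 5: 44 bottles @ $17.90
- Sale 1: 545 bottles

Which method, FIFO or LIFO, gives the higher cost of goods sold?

FIFO

FIFO COGS: 233 @ $14.20 + 310 @ $18.10 + 2 @ $13.60 = $8,946.80
LIFO COGS: 44 @ $17.90 + 361 @ $14.45 + 77 @ $17.25 + 63 @ $13.60 = $8,189.10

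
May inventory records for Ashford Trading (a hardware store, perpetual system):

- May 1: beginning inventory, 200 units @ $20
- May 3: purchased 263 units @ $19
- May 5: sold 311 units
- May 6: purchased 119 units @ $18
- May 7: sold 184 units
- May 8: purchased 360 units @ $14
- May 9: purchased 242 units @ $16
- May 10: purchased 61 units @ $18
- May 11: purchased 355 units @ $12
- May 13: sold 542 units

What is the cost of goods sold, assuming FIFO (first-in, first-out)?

May 5, 311 sold [FIFO — oldest first]: 200 @ $20 + 111 @ $19 = $6,109
May 7, 184 sold [FIFO — oldest first]: 152 @ $19 + 32 @ $18 = $3,464
May 13, 542 sold [FIFO — oldest first]: 87 @ $18 + 360 @ $14 + 95 @ $16 = $8,126
Total COGS = $6,109 + $3,464 + $8,126 = $17,699
Ending inventory: 147 @ $16 + 61 @ $18 + 355 @ $12 = $7,710
Check: goods available $25,409 = COGS $17,699 + ending $7,710

COGS = $17,699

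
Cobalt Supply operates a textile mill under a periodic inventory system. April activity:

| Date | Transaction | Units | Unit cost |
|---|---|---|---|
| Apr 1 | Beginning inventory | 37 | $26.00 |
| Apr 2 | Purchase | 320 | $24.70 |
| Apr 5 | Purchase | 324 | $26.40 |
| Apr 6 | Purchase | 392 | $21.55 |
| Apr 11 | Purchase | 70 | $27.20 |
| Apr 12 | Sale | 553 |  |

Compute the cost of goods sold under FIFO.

COGS = $14,040.40

Apr 12, 553 sold [FIFO — oldest first]: 37 @ $26.00 + 320 @ $24.70 + 196 @ $26.40 = $14,040.40
Ending inventory: 128 @ $26.40 + 392 @ $21.55 + 70 @ $27.20 = $13,730.80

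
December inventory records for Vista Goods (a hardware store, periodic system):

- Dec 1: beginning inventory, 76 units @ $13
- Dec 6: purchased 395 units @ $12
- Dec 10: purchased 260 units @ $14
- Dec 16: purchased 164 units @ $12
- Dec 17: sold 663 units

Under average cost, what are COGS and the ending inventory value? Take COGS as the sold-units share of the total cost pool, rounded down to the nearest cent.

COGS = $8,397.50; ending inventory = $2,938.50

Dec 17, sell 663: 663/895 × $11,336.00 → $8,397.50
Ending inventory (cost pool remaining) = $2,938.50
Check: goods available $11,336.00 = COGS $8,397.50 + ending $2,938.50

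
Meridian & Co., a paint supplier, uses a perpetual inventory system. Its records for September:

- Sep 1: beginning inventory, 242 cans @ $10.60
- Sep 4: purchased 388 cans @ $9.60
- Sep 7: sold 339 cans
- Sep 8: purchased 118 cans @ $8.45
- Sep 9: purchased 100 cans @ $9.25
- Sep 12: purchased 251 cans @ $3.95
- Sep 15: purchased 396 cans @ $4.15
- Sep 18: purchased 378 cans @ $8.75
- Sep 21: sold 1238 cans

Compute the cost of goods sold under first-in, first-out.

COGS = $11,564.45

Sep 7, 339 sold [FIFO — oldest first]: 242 @ $10.60 + 97 @ $9.60 = $3,496.40
Sep 21, 1238 sold [FIFO — oldest first]: 291 @ $9.60 + 118 @ $8.45 + 100 @ $9.25 + 251 @ $3.95 + 396 @ $4.15 + 82 @ $8.75 = $8,068.05
Total COGS = $3,496.40 + $8,068.05 = $11,564.45
Ending inventory: 296 @ $8.75 = $2,590.00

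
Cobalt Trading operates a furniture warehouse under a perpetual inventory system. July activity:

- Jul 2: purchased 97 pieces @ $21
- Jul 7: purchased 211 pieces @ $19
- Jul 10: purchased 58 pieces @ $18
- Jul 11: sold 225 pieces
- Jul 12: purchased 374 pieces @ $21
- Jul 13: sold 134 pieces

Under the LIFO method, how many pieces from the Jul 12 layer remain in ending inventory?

Jul 11, 225 sold [LIFO — newest first]: 58 @ $18 + 167 @ $19 = $4,217
Jul 13, 134 sold [LIFO — newest first]: 134 @ $21 = $2,814
Total COGS = $4,217 + $2,814 = $7,031
Ending inventory: 97 @ $21 + 44 @ $19 + 240 @ $21 = $7,913

240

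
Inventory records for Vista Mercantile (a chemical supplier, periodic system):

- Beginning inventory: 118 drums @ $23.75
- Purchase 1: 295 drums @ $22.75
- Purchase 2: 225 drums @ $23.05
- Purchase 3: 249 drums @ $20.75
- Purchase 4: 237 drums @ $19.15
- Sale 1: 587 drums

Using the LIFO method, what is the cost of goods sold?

COGS = $12,033.35

Sale 1 (587) [LIFO — newest first]: 237 @ $19.15 + 249 @ $20.75 + 101 @ $23.05 = $12,033.35
Ending inventory: 118 @ $23.75 + 295 @ $22.75 + 124 @ $23.05 = $12,371.95
Check: goods available $24,405.30 = COGS $12,033.35 + ending $12,371.95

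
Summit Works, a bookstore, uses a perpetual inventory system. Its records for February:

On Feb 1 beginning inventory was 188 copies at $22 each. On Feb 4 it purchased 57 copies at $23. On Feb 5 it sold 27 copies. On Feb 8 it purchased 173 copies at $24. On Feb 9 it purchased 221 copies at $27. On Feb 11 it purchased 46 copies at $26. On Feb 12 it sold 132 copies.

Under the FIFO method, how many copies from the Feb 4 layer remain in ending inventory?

Feb 5, 27 sold [FIFO — oldest first]: 27 @ $22 = $594
Feb 12, 132 sold [FIFO — oldest first]: 132 @ $22 = $2,904
Total COGS = $594 + $2,904 = $3,498
Ending inventory: 29 @ $22 + 57 @ $23 + 173 @ $24 + 221 @ $27 + 46 @ $26 = $13,264
Check: goods available $16,762 = COGS $3,498 + ending $13,264

57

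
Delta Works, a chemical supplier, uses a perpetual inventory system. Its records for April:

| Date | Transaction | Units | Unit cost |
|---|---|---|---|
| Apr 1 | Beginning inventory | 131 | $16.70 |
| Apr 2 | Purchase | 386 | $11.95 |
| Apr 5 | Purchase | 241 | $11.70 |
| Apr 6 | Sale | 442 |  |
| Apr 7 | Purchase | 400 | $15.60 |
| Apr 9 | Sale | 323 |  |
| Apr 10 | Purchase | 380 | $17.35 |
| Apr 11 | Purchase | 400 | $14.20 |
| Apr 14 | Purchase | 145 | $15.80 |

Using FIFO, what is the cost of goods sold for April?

COGS = $9,729.30

Apr 6, 442 sold [FIFO — oldest first]: 131 @ $16.70 + 311 @ $11.95 = $5,904.15
Apr 9, 323 sold [FIFO — oldest first]: 75 @ $11.95 + 241 @ $11.70 + 7 @ $15.60 = $3,825.15
Total COGS = $5,904.15 + $3,825.15 = $9,729.30
Ending inventory: 393 @ $15.60 + 380 @ $17.35 + 400 @ $14.20 + 145 @ $15.80 = $20,694.80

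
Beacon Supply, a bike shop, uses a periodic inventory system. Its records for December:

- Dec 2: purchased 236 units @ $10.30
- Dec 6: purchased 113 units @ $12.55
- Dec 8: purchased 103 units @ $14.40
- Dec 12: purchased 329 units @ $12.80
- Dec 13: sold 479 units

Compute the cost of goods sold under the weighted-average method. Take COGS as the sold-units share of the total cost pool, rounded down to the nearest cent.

COGS = $5,853.09

Dec 13, sell 479: 479/781 × $9,543.35 → $5,853.09
Ending inventory (cost pool remaining) = $3,690.26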